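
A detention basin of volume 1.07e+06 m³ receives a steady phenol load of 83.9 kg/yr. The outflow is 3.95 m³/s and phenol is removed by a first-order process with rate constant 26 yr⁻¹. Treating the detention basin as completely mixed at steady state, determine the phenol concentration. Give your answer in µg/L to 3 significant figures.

0.550 µg/L

Outflow Q = 3.95 m³/s × 3.156e+07 s/yr = 1.247e+08 m³/yr.
Steady-state CSTR mass balance: W = Q·C + k·V·C, so C = W/(Q + kV).
Q + kV = 1.247e+08 + 26·1.07e+06 = 1.525e+08 m³/yr.
C = 83.9/1.525e+08 = 5.503e-07 kg/m³ = 0.0005503 mg/L = 0.5503 µg/L.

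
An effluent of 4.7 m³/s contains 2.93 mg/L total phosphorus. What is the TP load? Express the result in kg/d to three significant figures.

1190 kg/d

Mass flux = Q·C = 4.7 m³/s × 2.93 g/m³ = 13.77 g/s.
= 13.77 g/s × 86.4 = 1190 kg/d.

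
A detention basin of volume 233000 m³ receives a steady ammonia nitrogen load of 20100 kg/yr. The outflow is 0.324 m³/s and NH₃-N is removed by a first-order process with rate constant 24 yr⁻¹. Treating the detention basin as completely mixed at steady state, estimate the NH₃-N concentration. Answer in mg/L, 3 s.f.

1.27 mg/L

Outflow Q = 0.324 m³/s × 3.156e+07 s/yr = 1.022e+07 m³/yr.
Steady-state CSTR mass balance: W = Q·C + k·V·C, so C = W/(Q + kV).
Q + kV = 1.022e+07 + 24·233000 = 1.582e+07 m³/yr.
C = 20100/1.582e+07 = 0.001271 kg/m³ = 1.271 mg/L.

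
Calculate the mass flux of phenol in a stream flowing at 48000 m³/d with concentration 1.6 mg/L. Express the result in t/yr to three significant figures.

48000 m³/d = 0.5556 m³/s.
Mass flux = Q·C = 0.5556 m³/s × 1.6 g/m³ = 0.8889 g/s.
= 0.8889 g/s × 31.56 = 28.05 t/yr.

28.1 t/yr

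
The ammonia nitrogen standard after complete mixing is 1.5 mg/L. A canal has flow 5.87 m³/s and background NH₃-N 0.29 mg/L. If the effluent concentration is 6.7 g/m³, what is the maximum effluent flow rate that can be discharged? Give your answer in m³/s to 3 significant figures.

Mass balance at complete mixing: C_std·(Q_w + Q_r) = Q_w·C_e + Q_r·C_b.
Rearranging, Q_w = Q_r·(C_std − C_b)/(C_e − C_std) = 5.87·(1.5 − 0.29) / (6.7 − 1.5) = 1.366 m³/s.

1.37 m³/s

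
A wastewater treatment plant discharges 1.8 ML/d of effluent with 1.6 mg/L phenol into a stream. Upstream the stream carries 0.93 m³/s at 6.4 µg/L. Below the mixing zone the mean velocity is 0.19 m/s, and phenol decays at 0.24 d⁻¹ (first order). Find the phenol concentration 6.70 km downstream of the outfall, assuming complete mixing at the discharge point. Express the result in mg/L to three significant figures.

1.8 ML/d = 0.02083 m³/s.
6.4 µg/L = 0.0064 mg/L.
After complete mixing, C₀ = (0.02083·1.6 + 0.93·0.0064) / 0.9508 = 0.04132 mg/L.
Travel time t = 6700 m / 0.19 m/s = 3.526e+04 s = 0.4081 d.
C = 0.04132·exp(−0.24·0.4081) = 0.04132·0.9067 = 0.03746 mg/L.

0.0375 mg/L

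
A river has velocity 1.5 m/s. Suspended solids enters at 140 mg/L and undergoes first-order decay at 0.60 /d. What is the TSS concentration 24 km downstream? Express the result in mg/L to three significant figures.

Travel time t = 24 km / 1.5 m/s = 2.4e+04/1.5 = 1.6e+04 s = 0.1852 d.
First-order decay: C = 140·exp(−0.60·0.1852) = 140·0.8948 = 125.3 mg/L.

125 mg/L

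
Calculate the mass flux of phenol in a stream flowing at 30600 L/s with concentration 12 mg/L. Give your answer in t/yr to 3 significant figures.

30600 L/s = 30.6 m³/s.
Mass flux = Q·C = 30.6 m³/s × 12 g/m³ = 367.2 g/s.
= 367.2 g/s × 31.56 = 1.159e+04 t/yr.

11600 t/yr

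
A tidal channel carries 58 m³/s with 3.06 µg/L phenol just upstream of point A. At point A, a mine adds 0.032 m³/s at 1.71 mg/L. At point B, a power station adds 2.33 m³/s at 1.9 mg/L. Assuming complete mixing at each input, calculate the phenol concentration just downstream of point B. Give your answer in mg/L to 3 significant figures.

3.06 µg/L = 0.00306 mg/L.
After input A: C = (58·0.00306 + 0.032·1.71) / 58.03 = 0.004001 mg/L.
After input B: C = (58.03·0.004001 + 2.33·1.9) / 60.36 = 0.07719 mg/L.

0.0772 mg/L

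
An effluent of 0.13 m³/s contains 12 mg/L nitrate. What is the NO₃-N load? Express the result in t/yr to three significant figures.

49.2 t/yr

Mass flux = Q·C = 0.13 m³/s × 12 g/m³ = 1.56 g/s.
= 1.56 g/s × 31.56 = 49.23 t/yr.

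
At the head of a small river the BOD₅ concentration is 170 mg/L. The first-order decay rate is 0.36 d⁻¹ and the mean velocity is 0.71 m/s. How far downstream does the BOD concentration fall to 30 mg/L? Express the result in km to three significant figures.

From C = C₀·e^(−kt), t = ln(C₀/C)/k = ln(170/30)/0.36 = 1.735/0.36 = 4.818 d.
Distance = v·t = 0.71 m/s × 4.163e+05 s = 2.956e+05 m = 295.6 km.

296 km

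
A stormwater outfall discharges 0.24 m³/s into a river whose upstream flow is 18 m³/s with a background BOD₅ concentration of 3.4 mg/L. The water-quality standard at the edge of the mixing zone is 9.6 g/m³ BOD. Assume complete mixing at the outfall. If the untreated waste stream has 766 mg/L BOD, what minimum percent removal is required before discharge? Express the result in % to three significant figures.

38.0 %

Mass balance: 9.6·18.24 = 0.24·Cₑ + 18·3.4.
Cₑ = (175.1 − 61.2) / 0.24 = 474.6 mg/L.
Required removal = 1 − 474.6/766 = 38.04 %.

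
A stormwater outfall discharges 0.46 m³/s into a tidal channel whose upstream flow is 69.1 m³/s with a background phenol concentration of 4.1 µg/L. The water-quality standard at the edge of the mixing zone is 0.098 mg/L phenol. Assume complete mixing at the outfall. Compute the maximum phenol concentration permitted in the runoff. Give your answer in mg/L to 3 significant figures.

14.2 mg/L

4.1 µg/L = 0.0041 mg/L.
Mass balance: 0.098·69.56 = 0.46·Cₑ + 69.1·0.0041.
Cₑ = (6.817 − 0.2833) / 0.46 = 14.2 mg/L.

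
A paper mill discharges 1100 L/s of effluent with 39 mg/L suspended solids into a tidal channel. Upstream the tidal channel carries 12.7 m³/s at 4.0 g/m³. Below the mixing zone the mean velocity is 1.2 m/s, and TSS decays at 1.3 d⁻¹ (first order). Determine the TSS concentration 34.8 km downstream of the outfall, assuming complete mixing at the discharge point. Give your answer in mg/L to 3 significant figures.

4.39 mg/L

1100 L/s = 1.1 m³/s.
After complete mixing, C₀ = (1.1·39 + 12.7·4) / 13.8 = 6.79 mg/L.
Travel time t = 3.48e+04 m / 1.2 m/s = 2.9e+04 s = 0.3356 d.
C = 6.79·exp(−1.3·0.3356) = 6.79·0.6464 = 4.389 mg/L.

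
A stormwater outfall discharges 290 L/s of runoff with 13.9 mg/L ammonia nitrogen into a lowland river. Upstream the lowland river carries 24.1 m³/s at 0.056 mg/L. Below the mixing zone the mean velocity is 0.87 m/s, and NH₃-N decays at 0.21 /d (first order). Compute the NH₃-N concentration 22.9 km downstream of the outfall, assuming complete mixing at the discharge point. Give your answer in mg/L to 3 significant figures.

0.207 mg/L

290 L/s = 0.29 m³/s.
After complete mixing, C₀ = (0.29·13.9 + 24.1·0.056) / 24.39 = 0.2206 mg/L.
Travel time t = 2.29e+04 m / 0.87 m/s = 2.632e+04 s = 0.3047 d.
C = 0.2206·exp(−0.21·0.3047) = 0.2206·0.938 = 0.2069 mg/L.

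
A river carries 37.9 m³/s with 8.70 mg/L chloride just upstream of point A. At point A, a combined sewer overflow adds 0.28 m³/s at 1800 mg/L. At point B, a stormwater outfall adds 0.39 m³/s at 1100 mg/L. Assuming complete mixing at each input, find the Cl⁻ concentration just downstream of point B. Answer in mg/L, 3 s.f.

After input A: C = (37.9·8.7 + 0.28·1800) / 38.18 = 21.84 mg/L.
After input B: C = (38.18·21.84 + 0.39·1100) / 38.57 = 32.74 mg/L.

32.7 mg/L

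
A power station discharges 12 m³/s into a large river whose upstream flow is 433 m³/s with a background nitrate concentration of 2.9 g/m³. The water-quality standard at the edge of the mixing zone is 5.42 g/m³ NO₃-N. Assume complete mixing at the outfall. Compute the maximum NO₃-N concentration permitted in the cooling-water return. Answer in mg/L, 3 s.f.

96.4 mg/L

Mass balance: 5.42·445 = 12·Cₑ + 433·2.9.
Cₑ = (2412 − 1256) / 12 = 96.35 mg/L.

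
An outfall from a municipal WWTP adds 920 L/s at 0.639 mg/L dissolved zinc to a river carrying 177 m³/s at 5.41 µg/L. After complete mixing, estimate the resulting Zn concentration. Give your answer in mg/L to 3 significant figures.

0.00869 mg/L

920 L/s = 0.92 m³/s.
5.41 µg/L = 0.00541 mg/L.
Flow-weighted mixing gives C = (0.92·0.639 + 177·0.00541) / (0.92 + 177) = 1.545/177.9 = 0.008686 mg/L.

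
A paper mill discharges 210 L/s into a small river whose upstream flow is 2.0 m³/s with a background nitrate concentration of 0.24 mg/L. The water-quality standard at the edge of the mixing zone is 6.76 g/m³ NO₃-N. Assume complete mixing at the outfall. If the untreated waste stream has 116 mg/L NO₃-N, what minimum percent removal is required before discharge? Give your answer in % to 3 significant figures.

40.6 %

210 L/s = 0.21 m³/s.
Mass balance: 6.76·2.21 = 0.21·Cₑ + 2·0.24.
Cₑ = (14.94 − 0.48) / 0.21 = 68.86 mg/L.
Required removal = 1 − 68.86/116 = 40.64 %.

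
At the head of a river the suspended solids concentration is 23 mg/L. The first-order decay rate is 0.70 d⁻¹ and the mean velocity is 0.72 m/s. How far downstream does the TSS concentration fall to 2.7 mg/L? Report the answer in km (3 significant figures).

190 km

From C = C₀·e^(−kt), t = ln(C₀/C)/k = ln(23/2.7)/0.70 = 2.142/0.70 = 3.06 d.
Distance = v·t = 0.72 m/s × 2.644e+05 s = 1.904e+05 m = 190.4 km.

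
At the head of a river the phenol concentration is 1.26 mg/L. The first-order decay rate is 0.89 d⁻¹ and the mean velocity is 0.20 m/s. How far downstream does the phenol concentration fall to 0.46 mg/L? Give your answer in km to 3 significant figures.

From C = C₀·e^(−kt), t = ln(C₀/C)/k = ln(1.26/0.46)/0.89 = 1.008/0.89 = 1.132 d.
Distance = v·t = 0.20 m/s × 9.782e+04 s = 1.956e+04 m = 19.56 km.

19.6 km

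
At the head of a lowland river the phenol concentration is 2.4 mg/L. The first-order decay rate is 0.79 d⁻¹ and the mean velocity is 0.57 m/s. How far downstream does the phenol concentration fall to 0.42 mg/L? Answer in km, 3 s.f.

109 km

From C = C₀·e^(−kt), t = ln(C₀/C)/k = ln(2.4/0.42)/0.79 = 1.743/0.79 = 2.206 d.
Distance = v·t = 0.57 m/s × 1.906e+05 s = 1.087e+05 m = 108.7 km.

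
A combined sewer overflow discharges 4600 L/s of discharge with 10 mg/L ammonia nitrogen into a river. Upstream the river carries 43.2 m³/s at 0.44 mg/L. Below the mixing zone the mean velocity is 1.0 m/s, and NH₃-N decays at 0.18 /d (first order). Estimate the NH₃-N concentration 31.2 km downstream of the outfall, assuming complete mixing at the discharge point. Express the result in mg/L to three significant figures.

1.27 mg/L

4600 L/s = 4.6 m³/s.
After complete mixing, C₀ = (4.6·10 + 43.2·0.44) / 47.8 = 1.36 mg/L.
Travel time t = 3.12e+04 m / 1.0 m/s = 3.12e+04 s = 0.3611 d.
C = 1.36·exp(−0.18·0.3611) = 1.36·0.9371 = 1.274 mg/L.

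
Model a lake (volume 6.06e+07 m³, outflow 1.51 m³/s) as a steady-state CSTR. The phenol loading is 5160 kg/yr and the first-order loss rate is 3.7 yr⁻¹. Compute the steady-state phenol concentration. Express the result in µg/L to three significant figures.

Outflow Q = 1.51 m³/s × 3.156e+07 s/yr = 4.765e+07 m³/yr.
Steady-state CSTR mass balance: W = Q·C + k·V·C, so C = W/(Q + kV).
Q + kV = 4.765e+07 + 3.7·6.06e+07 = 2.719e+08 m³/yr.
C = 5160/2.719e+08 = 1.898e-05 kg/m³ = 0.01898 mg/L = 18.98 µg/L.

19.0 µg/L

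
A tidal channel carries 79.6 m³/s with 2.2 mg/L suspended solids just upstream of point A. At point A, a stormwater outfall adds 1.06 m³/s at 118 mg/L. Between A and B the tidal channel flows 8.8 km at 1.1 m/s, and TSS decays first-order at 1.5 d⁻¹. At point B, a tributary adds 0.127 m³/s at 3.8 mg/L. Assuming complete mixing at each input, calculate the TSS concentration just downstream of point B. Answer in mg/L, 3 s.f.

3.24 mg/L

After input A: C = (79.6·2.2 + 1.06·118) / 80.66 = 3.722 mg/L.
Over the 8.8 km reach to input B (t = 8000 s = 0.09259 d), decay gives C = 3.722·exp(−1.5·0.09259) = 3.239 mg/L.
After input B: C = (80.66·3.239 + 0.127·3.8) / 80.79 = 3.24 mg/L.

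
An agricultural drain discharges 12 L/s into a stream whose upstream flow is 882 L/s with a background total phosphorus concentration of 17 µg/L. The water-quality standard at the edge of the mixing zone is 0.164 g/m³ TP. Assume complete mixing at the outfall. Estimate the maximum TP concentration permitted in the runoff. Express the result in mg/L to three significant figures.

12 L/s = 0.012 m³/s.
882 L/s = 0.882 m³/s.
17 µg/L = 0.017 mg/L.
Mass balance: 0.164·0.894 = 0.012·Cₑ + 0.882·0.017.
Cₑ = (0.1466 − 0.01499) / 0.012 = 10.97 mg/L.

11.0 mg/L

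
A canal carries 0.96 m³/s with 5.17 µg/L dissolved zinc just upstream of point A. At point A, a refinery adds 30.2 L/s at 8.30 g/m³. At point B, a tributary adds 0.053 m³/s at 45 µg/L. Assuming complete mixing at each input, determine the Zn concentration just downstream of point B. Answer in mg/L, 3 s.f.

5.17 µg/L = 0.00517 mg/L.
30.2 L/s = 0.0302 m³/s.
After input A: C = (0.96·0.00517 + 0.0302·8.3) / 0.9902 = 0.2582 mg/L.
45 µg/L = 0.045 mg/L.
After input B: C = (0.9902·0.2582 + 0.053·0.045) / 1.043 = 0.2473 mg/L.

0.247 mg/L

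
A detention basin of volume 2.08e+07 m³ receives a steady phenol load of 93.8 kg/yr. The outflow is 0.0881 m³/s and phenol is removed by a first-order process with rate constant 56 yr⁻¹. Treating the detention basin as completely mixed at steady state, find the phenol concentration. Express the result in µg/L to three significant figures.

Outflow Q = 0.0881 m³/s × 3.156e+07 s/yr = 2.78e+06 m³/yr.
Steady-state CSTR mass balance: W = Q·C + k·V·C, so C = W/(Q + kV).
Q + kV = 2.78e+06 + 56·2.08e+07 = 1.168e+09 m³/yr.
C = 93.8/1.168e+09 = 8.034e-08 kg/m³ = 8.034e-05 mg/L = 0.08034 µg/L.

0.0803 µg/L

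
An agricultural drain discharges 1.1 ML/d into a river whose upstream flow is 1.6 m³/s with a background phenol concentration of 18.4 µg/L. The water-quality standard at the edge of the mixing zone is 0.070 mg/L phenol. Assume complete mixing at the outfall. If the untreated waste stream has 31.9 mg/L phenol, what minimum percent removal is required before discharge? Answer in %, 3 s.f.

79.5 %

1.1 ML/d = 0.01273 m³/s.
18.4 µg/L = 0.0184 mg/L.
Mass balance: 0.07·1.613 = 0.01273·Cₑ + 1.6·0.0184.
Cₑ = (0.1129 − 0.02944) / 0.01273 = 6.555 mg/L.
Required removal = 1 − 6.555/31.9 = 79.45 %.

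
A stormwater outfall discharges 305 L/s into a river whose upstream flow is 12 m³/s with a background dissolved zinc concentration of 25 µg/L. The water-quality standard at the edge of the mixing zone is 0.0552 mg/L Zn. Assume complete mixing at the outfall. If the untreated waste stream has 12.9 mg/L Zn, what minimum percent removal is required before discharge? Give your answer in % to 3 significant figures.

90.4 %

305 L/s = 0.305 m³/s.
25 µg/L = 0.025 mg/L.
Mass balance: 0.0552·12.3 = 0.305·Cₑ + 12·0.025.
Cₑ = (0.6792 − 0.3) / 0.305 = 1.243 mg/L.
Required removal = 1 − 1.243/12.9 = 90.36 %.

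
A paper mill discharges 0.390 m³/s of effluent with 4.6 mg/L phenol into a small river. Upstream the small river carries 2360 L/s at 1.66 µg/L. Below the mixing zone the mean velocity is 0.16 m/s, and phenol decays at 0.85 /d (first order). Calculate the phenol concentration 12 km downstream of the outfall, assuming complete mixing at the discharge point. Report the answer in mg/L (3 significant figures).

0.313 mg/L

2360 L/s = 2.36 m³/s.
1.66 µg/L = 0.00166 mg/L.
After complete mixing, C₀ = (0.39·4.6 + 2.36·0.00166) / 2.75 = 0.6538 mg/L.
Travel time t = 1.2e+04 m / 0.16 m/s = 7.5e+04 s = 0.8681 d.
C = 0.6538·exp(−0.85·0.8681) = 0.6538·0.4781 = 0.3126 mg/L.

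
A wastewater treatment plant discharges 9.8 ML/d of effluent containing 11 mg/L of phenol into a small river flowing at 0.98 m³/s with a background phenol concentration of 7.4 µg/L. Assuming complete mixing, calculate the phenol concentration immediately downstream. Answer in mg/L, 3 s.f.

1.15 mg/L

9.8 ML/d = 0.1134 m³/s.
7.4 µg/L = 0.0074 mg/L.
Conservation of mass across the mixing zone: C = (0.1134·11 + 0.98·0.0074) / (0.1134 + 0.98) = 1.255/1.093 = 1.148 mg/L.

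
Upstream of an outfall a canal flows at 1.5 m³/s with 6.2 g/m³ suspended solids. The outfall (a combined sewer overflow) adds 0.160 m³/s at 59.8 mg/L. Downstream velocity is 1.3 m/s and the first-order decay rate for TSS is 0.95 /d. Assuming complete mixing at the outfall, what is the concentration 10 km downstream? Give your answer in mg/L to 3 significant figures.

After complete mixing, C₀ = (0.16·59.8 + 1.5·6.2) / 1.66 = 11.37 mg/L.
Travel time t = 1e+04 m / 1.3 m/s = 7692 s = 0.08903 d.
C = 11.37·exp(−0.95·0.08903) = 11.37·0.9189 = 10.44 mg/L.

10.4 mg/L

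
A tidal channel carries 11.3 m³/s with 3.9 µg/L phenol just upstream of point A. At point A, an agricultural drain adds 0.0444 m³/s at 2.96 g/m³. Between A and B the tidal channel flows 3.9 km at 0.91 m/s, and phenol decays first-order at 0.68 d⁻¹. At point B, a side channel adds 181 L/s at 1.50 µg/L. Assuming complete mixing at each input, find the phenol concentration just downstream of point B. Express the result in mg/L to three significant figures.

3.9 µg/L = 0.0039 mg/L.
After input A: C = (11.3·0.0039 + 0.0444·2.96) / 11.34 = 0.01547 mg/L.
Over the 3.9 km reach to input B (t = 4286 s = 0.0496 d), decay gives C = 0.01547·exp(−0.68·0.0496) = 0.01496 mg/L.
181 L/s = 0.181 m³/s.
1.50 µg/L = 0.0015 mg/L.
After input B: C = (11.34·0.01496 + 0.181·0.0015) / 11.53 = 0.01475 mg/L.

0.0147 mg/L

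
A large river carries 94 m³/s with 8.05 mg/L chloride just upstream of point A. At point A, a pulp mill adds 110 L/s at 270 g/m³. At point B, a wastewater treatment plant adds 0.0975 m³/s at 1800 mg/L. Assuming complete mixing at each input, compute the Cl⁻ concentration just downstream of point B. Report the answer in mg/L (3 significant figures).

10.2 mg/L

110 L/s = 0.11 m³/s.
After input A: C = (94·8.05 + 0.11·270) / 94.11 = 8.356 mg/L.
After input B: C = (94.11·8.356 + 0.0975·1800) / 94.21 = 10.21 mg/L.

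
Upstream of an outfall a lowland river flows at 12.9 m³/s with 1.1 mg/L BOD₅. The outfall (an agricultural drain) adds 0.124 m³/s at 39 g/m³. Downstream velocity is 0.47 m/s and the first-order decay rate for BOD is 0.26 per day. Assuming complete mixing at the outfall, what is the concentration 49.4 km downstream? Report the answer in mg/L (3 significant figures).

1.06 mg/L

After complete mixing, C₀ = (0.124·39 + 12.9·1.1) / 13.02 = 1.461 mg/L.
Travel time t = 4.94e+04 m / 0.47 m/s = 1.051e+05 s = 1.217 d.
C = 1.461·exp(−0.26·1.217) = 1.461·0.7288 = 1.065 mg/L.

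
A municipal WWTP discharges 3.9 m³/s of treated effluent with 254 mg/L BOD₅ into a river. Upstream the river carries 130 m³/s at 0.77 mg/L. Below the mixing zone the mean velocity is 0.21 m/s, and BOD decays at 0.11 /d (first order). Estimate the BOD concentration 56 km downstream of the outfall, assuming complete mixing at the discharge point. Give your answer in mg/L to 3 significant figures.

5.80 mg/L

After complete mixing, C₀ = (3.9·254 + 130·0.77) / 133.9 = 8.146 mg/L.
Travel time t = 5.6e+04 m / 0.21 m/s = 2.667e+05 s = 3.086 d.
C = 8.146·exp(−0.11·3.086) = 8.146·0.7121 = 5.801 mg/L.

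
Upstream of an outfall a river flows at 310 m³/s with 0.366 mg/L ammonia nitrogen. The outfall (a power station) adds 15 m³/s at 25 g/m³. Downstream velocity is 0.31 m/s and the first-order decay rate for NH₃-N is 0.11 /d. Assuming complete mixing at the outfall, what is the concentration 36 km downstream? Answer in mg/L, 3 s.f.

1.30 mg/L

After complete mixing, C₀ = (15·25 + 310·0.366) / 325 = 1.503 mg/L.
Travel time t = 3.6e+04 m / 0.31 m/s = 1.161e+05 s = 1.344 d.
C = 1.503·exp(−0.11·1.344) = 1.503·0.8626 = 1.296 mg/L.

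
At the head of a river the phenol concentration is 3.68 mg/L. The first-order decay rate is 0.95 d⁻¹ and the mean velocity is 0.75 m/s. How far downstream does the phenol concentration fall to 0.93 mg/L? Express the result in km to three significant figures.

93.8 km

From C = C₀·e^(−kt), t = ln(C₀/C)/k = ln(3.68/0.93)/0.95 = 1.375/0.95 = 1.448 d.
Distance = v·t = 0.75 m/s × 1.251e+05 s = 9.382e+04 m = 93.82 km.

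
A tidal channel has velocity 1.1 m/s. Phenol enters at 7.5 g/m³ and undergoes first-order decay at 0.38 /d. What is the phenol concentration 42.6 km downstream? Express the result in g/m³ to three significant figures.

6.33 g/m³

Travel time t = 42.6 km / 1.1 m/s = 4.26e+04/1.1 = 3.873e+04 s = 0.4482 d.
First-order decay: C = 7.5·exp(−0.38·0.4482) = 7.5·0.8434 = 6.325 g/m³.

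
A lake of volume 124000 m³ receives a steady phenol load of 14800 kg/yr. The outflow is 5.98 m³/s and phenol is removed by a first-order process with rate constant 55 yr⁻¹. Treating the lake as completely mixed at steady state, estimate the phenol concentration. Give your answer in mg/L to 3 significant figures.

Outflow Q = 5.98 m³/s × 3.156e+07 s/yr = 1.887e+08 m³/yr.
Steady-state CSTR mass balance: W = Q·C + k·V·C, so C = W/(Q + kV).
Q + kV = 1.887e+08 + 55·124000 = 1.955e+08 m³/yr.
C = 14800/1.955e+08 = 7.569e-05 kg/m³ = 0.07569 mg/L.

0.0757 mg/L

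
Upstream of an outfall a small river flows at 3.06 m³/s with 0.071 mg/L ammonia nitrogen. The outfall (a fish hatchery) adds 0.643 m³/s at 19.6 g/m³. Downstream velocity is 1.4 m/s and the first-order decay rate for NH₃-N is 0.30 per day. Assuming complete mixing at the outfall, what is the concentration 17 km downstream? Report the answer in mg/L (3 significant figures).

After complete mixing, C₀ = (0.643·19.6 + 3.06·0.071) / 3.703 = 3.462 mg/L.
Travel time t = 1.7e+04 m / 1.4 m/s = 1.214e+04 s = 0.1405 d.
C = 3.462·exp(−0.30·0.1405) = 3.462·0.9587 = 3.319 mg/L.

3.32 mg/L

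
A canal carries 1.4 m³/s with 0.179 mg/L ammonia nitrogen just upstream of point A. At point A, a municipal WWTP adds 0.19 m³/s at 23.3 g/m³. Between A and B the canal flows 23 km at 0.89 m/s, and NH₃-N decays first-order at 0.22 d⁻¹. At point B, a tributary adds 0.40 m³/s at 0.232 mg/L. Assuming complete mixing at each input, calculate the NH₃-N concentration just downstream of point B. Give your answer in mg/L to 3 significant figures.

After input A: C = (1.4·0.179 + 0.19·23.3) / 1.59 = 2.942 mg/L.
Over the 23 km reach to input B (t = 2.584e+04 s = 0.2991 d), decay gives C = 2.942·exp(−0.22·0.2991) = 2.755 mg/L.
After input B: C = (1.59·2.755 + 0.4·0.232) / 1.99 = 2.247 mg/L.

2.25 mg/L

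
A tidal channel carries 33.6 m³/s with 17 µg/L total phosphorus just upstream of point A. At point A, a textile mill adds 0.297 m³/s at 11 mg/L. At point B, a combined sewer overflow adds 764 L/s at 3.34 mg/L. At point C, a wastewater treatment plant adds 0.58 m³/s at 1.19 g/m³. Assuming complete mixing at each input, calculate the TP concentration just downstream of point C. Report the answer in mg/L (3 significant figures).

17 µg/L = 0.017 mg/L.
After input A: C = (33.6·0.017 + 0.297·11) / 33.9 = 0.1132 mg/L.
764 L/s = 0.764 m³/s.
After input B: C = (33.9·0.1132 + 0.764·3.34) / 34.66 = 0.1844 mg/L.
After input C: C = (34.66·0.1844 + 0.58·1.19) / 35.24 = 0.2009 mg/L.

0.201 mg/L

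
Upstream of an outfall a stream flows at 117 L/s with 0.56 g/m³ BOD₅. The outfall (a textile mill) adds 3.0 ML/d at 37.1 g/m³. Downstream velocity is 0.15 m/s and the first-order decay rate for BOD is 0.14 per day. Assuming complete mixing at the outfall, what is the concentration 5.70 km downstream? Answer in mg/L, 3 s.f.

3.0 ML/d = 0.03472 m³/s.
117 L/s = 0.117 m³/s.
After complete mixing, C₀ = (0.03472·37.1 + 0.117·0.56) / 0.1517 = 8.922 mg/L.
Travel time t = 5700 m / 0.15 m/s = 3.8e+04 s = 0.4398 d.
C = 8.922·exp(−0.14·0.4398) = 8.922·0.9403 = 8.39 mg/L.

8.39 mg/L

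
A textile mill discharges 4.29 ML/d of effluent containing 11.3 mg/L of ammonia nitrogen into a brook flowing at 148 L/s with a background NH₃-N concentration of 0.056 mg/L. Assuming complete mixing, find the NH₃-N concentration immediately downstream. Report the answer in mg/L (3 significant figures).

2.88 mg/L

4.29 ML/d = 0.04965 m³/s.
148 L/s = 0.148 m³/s.
By mass balance at complete mixing, C = (0.04965·11.3 + 0.148·0.056) / (0.04965 + 0.148) = 0.5694/0.1977 = 2.881 mg/L.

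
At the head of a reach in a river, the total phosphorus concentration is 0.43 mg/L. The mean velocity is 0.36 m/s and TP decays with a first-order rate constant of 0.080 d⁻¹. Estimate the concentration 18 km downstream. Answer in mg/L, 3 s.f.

Travel time t = 18 km / 0.36 m/s = 1.8e+04/0.36 = 5e+04 s = 0.5787 d.
First-order decay: C = 0.43·exp(−0.080·0.5787) = 0.43·0.9548 = 0.4105 mg/L.

0.411 mg/L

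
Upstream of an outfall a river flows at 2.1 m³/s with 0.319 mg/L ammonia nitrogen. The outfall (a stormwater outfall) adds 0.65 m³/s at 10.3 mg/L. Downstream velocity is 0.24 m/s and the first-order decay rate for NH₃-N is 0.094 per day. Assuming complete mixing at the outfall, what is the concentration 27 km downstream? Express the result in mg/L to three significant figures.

2.37 mg/L

After complete mixing, C₀ = (0.65·10.3 + 2.1·0.319) / 2.75 = 2.678 mg/L.
Travel time t = 2.7e+04 m / 0.24 m/s = 1.125e+05 s = 1.302 d.
C = 2.678·exp(−0.094·1.302) = 2.678·0.8848 = 2.37 mg/L.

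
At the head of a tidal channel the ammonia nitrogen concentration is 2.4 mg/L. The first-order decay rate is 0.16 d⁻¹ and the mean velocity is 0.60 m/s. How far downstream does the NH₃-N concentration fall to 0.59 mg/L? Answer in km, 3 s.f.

455 km

From C = C₀·e^(−kt), t = ln(C₀/C)/k = ln(2.4/0.59)/0.16 = 1.403/0.16 = 8.769 d.
Distance = v·t = 0.60 m/s × 7.577e+05 s = 4.546e+05 m = 454.6 km.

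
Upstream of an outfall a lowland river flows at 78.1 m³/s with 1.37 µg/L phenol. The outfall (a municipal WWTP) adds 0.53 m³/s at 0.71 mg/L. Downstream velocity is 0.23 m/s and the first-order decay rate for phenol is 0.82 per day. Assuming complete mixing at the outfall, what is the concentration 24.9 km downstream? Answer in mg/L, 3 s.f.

0.00220 mg/L

1.37 µg/L = 0.00137 mg/L.
After complete mixing, C₀ = (0.53·0.71 + 78.1·0.00137) / 78.63 = 0.006146 mg/L.
Travel time t = 2.49e+04 m / 0.23 m/s = 1.083e+05 s = 1.253 d.
C = 0.006146·exp(−0.82·1.253) = 0.006146·0.3579 = 0.0022 mg/L.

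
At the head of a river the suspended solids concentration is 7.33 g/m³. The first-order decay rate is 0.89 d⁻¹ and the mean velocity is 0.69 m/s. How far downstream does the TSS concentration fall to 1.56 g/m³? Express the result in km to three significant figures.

From C = C₀·e^(−kt), t = ln(C₀/C)/k = ln(7.33/1.56)/0.89 = 1.547/0.89 = 1.739 d.
Distance = v·t = 0.69 m/s × 1.502e+05 s = 1.036e+05 m = 103.6 km.

104 km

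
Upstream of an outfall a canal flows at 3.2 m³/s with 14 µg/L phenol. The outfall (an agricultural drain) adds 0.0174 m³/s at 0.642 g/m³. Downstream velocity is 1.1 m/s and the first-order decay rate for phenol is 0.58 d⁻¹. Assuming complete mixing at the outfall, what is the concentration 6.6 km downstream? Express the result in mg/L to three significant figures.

14 µg/L = 0.014 mg/L.
After complete mixing, C₀ = (0.0174·0.642 + 3.2·0.014) / 3.217 = 0.0174 mg/L.
Travel time t = 6600 m / 1.1 m/s = 6000 s = 0.06944 d.
C = 0.0174·exp(−0.58·0.06944) = 0.0174·0.9605 = 0.01671 mg/L.

0.0167 mg/L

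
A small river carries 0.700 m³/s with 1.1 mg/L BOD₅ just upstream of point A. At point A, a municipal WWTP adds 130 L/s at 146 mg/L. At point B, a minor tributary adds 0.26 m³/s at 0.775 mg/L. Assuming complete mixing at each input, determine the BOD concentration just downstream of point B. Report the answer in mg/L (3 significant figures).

18.3 mg/L

130 L/s = 0.13 m³/s.
After input A: C = (0.7·1.1 + 0.13·146) / 0.83 = 23.8 mg/L.
After input B: C = (0.83·23.8 + 0.26·0.775) / 1.09 = 18.3 mg/L.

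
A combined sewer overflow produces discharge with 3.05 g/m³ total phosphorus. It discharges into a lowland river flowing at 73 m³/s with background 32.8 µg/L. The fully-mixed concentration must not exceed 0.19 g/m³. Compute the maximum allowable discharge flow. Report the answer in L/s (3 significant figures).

4010 L/s

32.8 µg/L = 0.0328 mg/L.
Mass balance at complete mixing: C_std·(Q_w + Q_r) = Q_w·C_e + Q_r·C_b.
Rearranging, Q_w = Q_r·(C_std − C_b)/(C_e − C_std) = 73·(0.19 − 0.0328) / (3.05 − 0.19) = 4.012 m³/s.
= 4012 L/s.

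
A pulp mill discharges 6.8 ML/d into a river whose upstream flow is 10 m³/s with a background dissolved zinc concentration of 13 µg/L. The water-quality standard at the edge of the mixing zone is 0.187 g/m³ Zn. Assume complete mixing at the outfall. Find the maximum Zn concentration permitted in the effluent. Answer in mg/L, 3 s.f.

6.8 ML/d = 0.0787 m³/s.
13 µg/L = 0.013 mg/L.
Mass balance: 0.187·10.08 = 0.0787·Cₑ + 10·0.013.
Cₑ = (1.885 − 0.13) / 0.0787 = 22.3 mg/L.

22.3 mg/L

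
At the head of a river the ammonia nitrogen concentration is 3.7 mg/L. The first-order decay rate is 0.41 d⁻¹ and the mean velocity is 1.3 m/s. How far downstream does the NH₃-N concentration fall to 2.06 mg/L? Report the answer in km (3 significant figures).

160 km

From C = C₀·e^(−kt), t = ln(C₀/C)/k = ln(3.7/2.06)/0.41 = 0.5856/0.41 = 1.428 d.
Distance = v·t = 1.3 m/s × 1.234e+05 s = 1.604e+05 m = 160.4 km.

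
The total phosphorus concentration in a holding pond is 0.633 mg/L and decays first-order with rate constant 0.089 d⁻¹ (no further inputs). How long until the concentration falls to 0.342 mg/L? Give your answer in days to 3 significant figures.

t = ln(C₀/C)/k = ln(0.633/0.342)/0.089 = 0.6157/0.089 = 6.918 d.

6.92 d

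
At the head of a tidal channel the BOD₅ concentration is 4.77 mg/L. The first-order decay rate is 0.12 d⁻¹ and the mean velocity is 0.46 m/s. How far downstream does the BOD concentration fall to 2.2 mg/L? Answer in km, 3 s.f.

256 km

From C = C₀·e^(−kt), t = ln(C₀/C)/k = ln(4.77/2.2)/0.12 = 0.7739/0.12 = 6.449 d.
Distance = v·t = 0.46 m/s × 5.572e+05 s = 2.563e+05 m = 256.3 km.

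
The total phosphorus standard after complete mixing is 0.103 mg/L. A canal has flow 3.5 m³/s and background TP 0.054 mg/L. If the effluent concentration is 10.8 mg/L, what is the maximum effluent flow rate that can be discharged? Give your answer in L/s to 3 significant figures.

Mass balance at complete mixing: C_std·(Q_w + Q_r) = Q_w·C_e + Q_r·C_b.
Rearranging, Q_w = Q_r·(C_std − C_b)/(C_e − C_std) = 3.5·(0.103 − 0.054) / (10.8 − 0.103) = 0.01603 m³/s.
= 16.03 L/s.

16.0 L/s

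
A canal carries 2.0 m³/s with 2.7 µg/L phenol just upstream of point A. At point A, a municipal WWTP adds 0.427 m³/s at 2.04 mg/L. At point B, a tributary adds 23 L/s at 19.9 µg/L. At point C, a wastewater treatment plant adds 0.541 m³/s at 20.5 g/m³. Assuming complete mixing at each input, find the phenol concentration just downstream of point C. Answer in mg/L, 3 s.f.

2.7 µg/L = 0.0027 mg/L.
After input A: C = (2·0.0027 + 0.427·2.04) / 2.427 = 0.3611 mg/L.
23 L/s = 0.023 m³/s.
19.9 µg/L = 0.0199 mg/L.
After input B: C = (2.427·0.3611 + 0.023·0.0199) / 2.45 = 0.3579 mg/L.
After input C: C = (2.45·0.3579 + 0.541·20.5) / 2.991 = 4.001 mg/L.

4.00 mg/L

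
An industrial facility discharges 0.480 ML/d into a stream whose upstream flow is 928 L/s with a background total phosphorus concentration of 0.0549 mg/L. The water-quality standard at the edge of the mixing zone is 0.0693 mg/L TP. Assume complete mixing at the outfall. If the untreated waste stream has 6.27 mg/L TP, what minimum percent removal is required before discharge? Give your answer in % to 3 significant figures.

60.5 %

0.480 ML/d = 0.005556 m³/s.
928 L/s = 0.928 m³/s.
Mass balance: 0.0693·0.9336 = 0.005556·Cₑ + 0.928·0.0549.
Cₑ = (0.0647 − 0.05095) / 0.005556 = 2.475 mg/L.
Required removal = 1 − 2.475/6.27 = 60.53 %.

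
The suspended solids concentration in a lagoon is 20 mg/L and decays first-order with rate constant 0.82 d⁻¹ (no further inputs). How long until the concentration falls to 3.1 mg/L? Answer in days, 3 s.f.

2.27 d

t = ln(C₀/C)/k = ln(20/3.1)/0.82 = 1.864/0.82 = 2.274 d.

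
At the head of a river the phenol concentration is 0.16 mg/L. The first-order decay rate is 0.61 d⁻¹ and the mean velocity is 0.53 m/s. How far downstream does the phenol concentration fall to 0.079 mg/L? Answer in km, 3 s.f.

From C = C₀·e^(−kt), t = ln(C₀/C)/k = ln(0.16/0.079)/0.61 = 0.7057/0.61 = 1.157 d.
Distance = v·t = 0.53 m/s × 9.996e+04 s = 5.298e+04 m = 52.98 km.

53.0 km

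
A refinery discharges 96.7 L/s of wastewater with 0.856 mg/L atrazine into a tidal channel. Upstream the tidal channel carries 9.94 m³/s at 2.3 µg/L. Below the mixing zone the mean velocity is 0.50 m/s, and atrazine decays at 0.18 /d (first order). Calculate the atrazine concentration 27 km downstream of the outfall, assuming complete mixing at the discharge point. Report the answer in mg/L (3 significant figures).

0.00941 mg/L

96.7 L/s = 0.0967 m³/s.
2.3 µg/L = 0.0023 mg/L.
After complete mixing, C₀ = (0.0967·0.856 + 9.94·0.0023) / 10.04 = 0.01053 mg/L.
Travel time t = 2.7e+04 m / 0.50 m/s = 5.4e+04 s = 0.625 d.
C = 0.01053·exp(−0.18·0.625) = 0.01053·0.8936 = 0.009405 mg/L.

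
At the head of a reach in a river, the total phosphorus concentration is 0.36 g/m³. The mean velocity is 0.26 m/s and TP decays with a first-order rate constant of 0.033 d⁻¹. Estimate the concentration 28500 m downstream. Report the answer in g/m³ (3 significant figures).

Travel time t = 28500 m / 0.26 m/s = 2.85e+04/0.26 = 1.096e+05 s = 1.269 d.
First-order decay: C = 0.36·exp(−0.033·1.269) = 0.36·0.959 = 0.3452 g/m³.

0.345 g/m³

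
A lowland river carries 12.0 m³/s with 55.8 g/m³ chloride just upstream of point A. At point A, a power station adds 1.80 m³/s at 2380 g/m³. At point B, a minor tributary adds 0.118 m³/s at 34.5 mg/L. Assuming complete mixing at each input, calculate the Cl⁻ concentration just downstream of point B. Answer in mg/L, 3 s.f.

After input A: C = (12·55.8 + 1.8·2380) / 13.8 = 359 mg/L.
After input B: C = (13.8·359 + 0.118·34.5) / 13.92 = 356.2 mg/L.

356 mg/L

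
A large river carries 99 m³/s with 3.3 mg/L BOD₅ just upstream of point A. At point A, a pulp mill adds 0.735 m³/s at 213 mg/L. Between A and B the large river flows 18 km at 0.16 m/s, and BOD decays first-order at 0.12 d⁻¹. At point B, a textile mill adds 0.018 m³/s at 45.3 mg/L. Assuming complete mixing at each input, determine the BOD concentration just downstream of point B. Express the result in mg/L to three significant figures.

4.15 mg/L

After input A: C = (99·3.3 + 0.735·213) / 99.73 = 4.845 mg/L.
Over the 18 km reach to input B (t = 1.125e+05 s = 1.302 d), decay gives C = 4.845·exp(−0.12·1.302) = 4.144 mg/L.
After input B: C = (99.73·4.144 + 0.018·45.3) / 99.75 = 4.152 mg/L.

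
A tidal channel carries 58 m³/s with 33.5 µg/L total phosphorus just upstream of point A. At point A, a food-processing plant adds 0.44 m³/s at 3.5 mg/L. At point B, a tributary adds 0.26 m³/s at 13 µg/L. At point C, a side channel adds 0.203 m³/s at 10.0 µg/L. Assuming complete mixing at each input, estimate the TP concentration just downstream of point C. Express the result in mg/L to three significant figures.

33.5 µg/L = 0.0335 mg/L.
After input A: C = (58·0.0335 + 0.44·3.5) / 58.44 = 0.0596 mg/L.
13 µg/L = 0.013 mg/L.
After input B: C = (58.44·0.0596 + 0.26·0.013) / 58.7 = 0.05939 mg/L.
10.0 µg/L = 0.01 mg/L.
After input C: C = (58.7·0.05939 + 0.203·0.01) / 58.9 = 0.05922 mg/L.

0.0592 mg/L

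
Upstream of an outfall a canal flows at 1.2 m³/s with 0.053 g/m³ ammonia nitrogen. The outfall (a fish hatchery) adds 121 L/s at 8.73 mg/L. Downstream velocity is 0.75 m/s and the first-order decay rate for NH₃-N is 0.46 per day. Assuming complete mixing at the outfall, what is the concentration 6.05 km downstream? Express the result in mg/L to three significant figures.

0.812 mg/L

121 L/s = 0.121 m³/s.
After complete mixing, C₀ = (0.121·8.73 + 1.2·0.053) / 1.321 = 0.8478 mg/L.
Travel time t = 6050 m / 0.75 m/s = 8067 s = 0.09336 d.
C = 0.8478·exp(−0.46·0.09336) = 0.8478·0.958 = 0.8121 mg/L.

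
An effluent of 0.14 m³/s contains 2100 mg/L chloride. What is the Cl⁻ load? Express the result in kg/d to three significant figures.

Mass flux = Q·C = 0.14 m³/s × 2100 g/m³ = 294 g/s.
= 294 g/s × 86.4 = 2.54e+04 kg/d.

25400 kg/d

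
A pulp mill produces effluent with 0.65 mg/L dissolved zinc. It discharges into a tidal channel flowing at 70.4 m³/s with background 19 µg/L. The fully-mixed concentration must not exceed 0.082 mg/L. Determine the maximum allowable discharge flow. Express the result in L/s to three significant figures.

19 µg/L = 0.019 mg/L.
Mass balance at complete mixing: C_std·(Q_w + Q_r) = Q_w·C_e + Q_r·C_b.
Rearranging, Q_w = Q_r·(C_std − C_b)/(C_e − C_std) = 70.4·(0.082 − 0.019) / (0.65 − 0.082) = 7.808 m³/s.
= 7808 L/s.

7810 L/s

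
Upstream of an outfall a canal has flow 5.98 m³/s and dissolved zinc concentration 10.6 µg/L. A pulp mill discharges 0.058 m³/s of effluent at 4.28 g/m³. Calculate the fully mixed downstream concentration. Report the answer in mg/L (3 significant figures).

10.6 µg/L = 0.0106 mg/L.
Flow-weighted mixing gives C = (0.058·4.28 + 5.98·0.0106) / (0.058 + 5.98) = 0.3116/6.038 = 0.05161 mg/L.

0.0516 mg/L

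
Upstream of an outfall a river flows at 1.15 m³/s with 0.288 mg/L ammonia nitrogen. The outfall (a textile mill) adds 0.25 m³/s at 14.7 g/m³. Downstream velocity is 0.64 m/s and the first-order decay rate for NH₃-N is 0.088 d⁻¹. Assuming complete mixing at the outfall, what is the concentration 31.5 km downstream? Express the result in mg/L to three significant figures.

2.72 mg/L

After complete mixing, C₀ = (0.25·14.7 + 1.15·0.288) / 1.4 = 2.862 mg/L.
Travel time t = 3.15e+04 m / 0.64 m/s = 4.922e+04 s = 0.5697 d.
C = 2.862·exp(−0.088·0.5697) = 2.862·0.9511 = 2.722 mg/L.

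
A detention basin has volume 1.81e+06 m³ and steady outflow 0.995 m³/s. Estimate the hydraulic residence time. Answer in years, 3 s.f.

Q = 0.995 m³/s × 3.156e+07 s/yr = 3.14e+07 m³/yr.
Hydraulic residence time τ = V/Q = 1.81e+06/3.14e+07 = 0.05764 yr.

0.0576 yr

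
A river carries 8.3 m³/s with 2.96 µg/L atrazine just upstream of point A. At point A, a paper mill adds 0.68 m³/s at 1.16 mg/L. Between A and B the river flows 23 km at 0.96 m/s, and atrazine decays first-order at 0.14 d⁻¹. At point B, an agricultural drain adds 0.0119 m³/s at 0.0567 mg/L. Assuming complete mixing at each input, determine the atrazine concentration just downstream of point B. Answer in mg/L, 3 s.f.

0.0871 mg/L

2.96 µg/L = 0.00296 mg/L.
After input A: C = (8.3·0.00296 + 0.68·1.16) / 8.98 = 0.09058 mg/L.
Over the 23 km reach to input B (t = 2.396e+04 s = 0.2773 d), decay gives C = 0.09058·exp(−0.14·0.2773) = 0.08713 mg/L.
After input B: C = (8.98·0.08713 + 0.0119·0.0567) / 8.992 = 0.08709 mg/L.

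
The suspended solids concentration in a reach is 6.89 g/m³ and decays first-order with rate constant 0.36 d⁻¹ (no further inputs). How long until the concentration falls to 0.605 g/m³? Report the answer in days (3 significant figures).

t = ln(C₀/C)/k = ln(6.89/0.605)/0.36 = 2.433/0.36 = 6.757 d.

6.76 d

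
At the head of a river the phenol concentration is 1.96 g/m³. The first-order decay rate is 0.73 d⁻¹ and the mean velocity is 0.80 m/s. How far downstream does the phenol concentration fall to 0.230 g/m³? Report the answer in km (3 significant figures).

From C = C₀·e^(−kt), t = ln(C₀/C)/k = ln(1.96/0.230)/0.73 = 2.143/0.73 = 2.935 d.
Distance = v·t = 0.80 m/s × 2.536e+05 s = 2.029e+05 m = 202.9 km.

203 km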